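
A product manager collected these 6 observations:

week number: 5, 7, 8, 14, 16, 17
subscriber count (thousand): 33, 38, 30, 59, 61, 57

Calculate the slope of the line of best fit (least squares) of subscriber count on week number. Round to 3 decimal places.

n = 6, Σx = 67, Σy = 278, Σxy = 3442, Σx² = 879
Sxx = Σx² − (Σx)²/n = 879 − 748.166667 = 130.833333
Sxy = Σxy − (Σx)(Σy)/n = 3442 − 3104.333333 = 337.666667
b = Sxy/Sxx = 337.666667/130.833333 = 2.580892

2.581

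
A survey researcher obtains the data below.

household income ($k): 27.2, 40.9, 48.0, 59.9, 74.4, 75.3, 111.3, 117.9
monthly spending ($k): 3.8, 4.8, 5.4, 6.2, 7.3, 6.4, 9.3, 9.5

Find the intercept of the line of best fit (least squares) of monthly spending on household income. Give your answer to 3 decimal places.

n = 8, Σx = 554.9, Σy = 52.7, Σxy = 4110.44, Σx² = 45798.21
Sxx = Σx² − (Σx)²/n = 45798.21 − 38489.25125 = 7308.95875
Sxy = Σxy − (Σx)(Σy)/n = 4110.44 − 3655.40375 = 455.03625
b = Sxy/Sxx = 455.03625/7308.95875 = 0.062257
a = ȳ − b·x̄ = 6.5875 − 0.062257·69.3625 = 2.269176

2.269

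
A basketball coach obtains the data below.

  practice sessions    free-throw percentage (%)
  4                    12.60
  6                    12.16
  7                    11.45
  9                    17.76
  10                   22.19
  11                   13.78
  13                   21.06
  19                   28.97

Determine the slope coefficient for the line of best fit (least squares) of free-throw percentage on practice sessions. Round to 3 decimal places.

1.170

n = 8, Σx = 79, Σy = 139.97, Σxy = 1561.04, Σx² = 933
Sxx = Σx² − (Σx)²/n = 933 − 780.125 = 152.875
Sxy = Σxy − (Σx)(Σy)/n = 1561.04 − 1382.20375 = 178.83625
b = Sxy/Sxx = 178.83625/152.875 = 1.169820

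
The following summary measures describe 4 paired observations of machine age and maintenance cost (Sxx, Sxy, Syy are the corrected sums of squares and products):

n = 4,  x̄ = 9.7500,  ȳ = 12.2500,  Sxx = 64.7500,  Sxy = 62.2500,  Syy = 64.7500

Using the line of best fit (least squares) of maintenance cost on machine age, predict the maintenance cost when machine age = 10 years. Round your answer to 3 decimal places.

12.490

b = Sxy/Sxx = 62.25/64.75 = 0.961390
a = ȳ − b·x̄ = 12.25 − 0.961390·9.75 = 2.876448
ŷ(10) = a + b·10 = 2.876448 + 0.961390·10 = 12.490347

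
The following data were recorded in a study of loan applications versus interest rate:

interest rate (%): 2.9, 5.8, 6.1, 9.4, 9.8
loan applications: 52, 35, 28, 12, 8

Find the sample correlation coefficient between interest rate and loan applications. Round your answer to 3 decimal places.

-0.994

n = 5, Σx = 34, Σy = 135, Σxy = 715.8, Σx² = 263.66, Σy² = 4921
Sxx = Σx² − (Σx)²/n = 263.66 − 231.2 = 32.46
Sxy = Σxy − (Σx)(Σy)/n = 715.8 − 918 = -202.2
Syy = Σy² − (Σy)²/n = 4921 − 3645 = 1276
r = Sxy/√(Sxx·Syy) = -202.2/√(41418.96) = -202.2/203.516486 = -0.993531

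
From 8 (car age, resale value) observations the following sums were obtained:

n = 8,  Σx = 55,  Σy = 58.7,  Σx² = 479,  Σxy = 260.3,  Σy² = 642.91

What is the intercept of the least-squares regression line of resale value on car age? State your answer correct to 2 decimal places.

Sxx = Σx² − (Σx)²/n = 479 − 378.125 = 100.875
Sxy = Σxy − (Σx)(Σy)/n = 260.3 − 403.5625 = -143.2625
b = Sxy/Sxx = -143.2625/100.875 = -1.420198
a = ȳ − b·x̄ = 7.3375 − (-1.420198)·6.875 = 17.101363

17.10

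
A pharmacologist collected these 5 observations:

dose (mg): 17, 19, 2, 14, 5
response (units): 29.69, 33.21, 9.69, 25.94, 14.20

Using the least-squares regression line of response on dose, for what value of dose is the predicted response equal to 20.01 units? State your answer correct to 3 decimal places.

n = 5, Σx = 57, Σy = 112.73, Σxy = 1589.26, Σx² = 875
Sxx = Σx² − (Σx)²/n = 875 − 649.8 = 225.2
Sxy = Σxy − (Σx)(Σy)/n = 1589.26 − 1285.122 = 304.138
b = Sxy/Sxx = 304.138/225.2 = 1.350524
a = ȳ − b·x̄ = 22.546 − 1.350524·11.4 = 7.150027
Set a + b·x = 20.01: x = (20.01 − 7.150027) / 1.350524 = 9.522210

9.522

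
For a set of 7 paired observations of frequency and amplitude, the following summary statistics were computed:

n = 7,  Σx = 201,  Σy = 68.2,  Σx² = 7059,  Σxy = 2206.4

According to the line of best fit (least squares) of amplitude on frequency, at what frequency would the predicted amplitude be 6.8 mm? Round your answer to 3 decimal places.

13.442

Sxx = Σx² − (Σx)²/n = 7059 − 5771.571429 = 1287.428571
Sxy = Σxy − (Σx)(Σy)/n = 2206.4 − 1958.314286 = 248.085714
b = Sxy/Sxx = 248.085714/1287.428571 = 0.192699
a = ȳ − b·x̄ = 9.742857 − 0.192699·28.714286 = 4.209654
Set a + b·x = 6.8: x = (6.8 − 4.209654) / 0.192699 = 13.442474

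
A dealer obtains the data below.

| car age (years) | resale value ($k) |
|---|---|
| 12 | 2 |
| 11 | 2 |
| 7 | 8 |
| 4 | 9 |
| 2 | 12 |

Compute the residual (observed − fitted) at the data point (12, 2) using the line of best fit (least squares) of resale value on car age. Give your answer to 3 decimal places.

0.251

n = 5, Σx = 36, Σy = 33, Σxy = 162, Σx² = 334
Sxx = Σx² − (Σx)²/n = 334 − 259.2 = 74.8
Sxy = Σxy − (Σx)(Σy)/n = 162 − 237.6 = -75.6
b = Sxy/Sxx = -75.6/74.8 = -1.010695
a = ȳ − b·x̄ = 6.6 − (-1.010695)·7.2 = 13.877005
ŷ(12) = 13.877005 + (-1.010695)·12 = 1.748663
residual = y − ŷ = 2 − 1.748663 = 0.251337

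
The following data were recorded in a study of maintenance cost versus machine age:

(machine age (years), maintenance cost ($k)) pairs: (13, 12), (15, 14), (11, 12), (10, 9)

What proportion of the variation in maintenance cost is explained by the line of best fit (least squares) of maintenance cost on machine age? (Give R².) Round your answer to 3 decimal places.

0.798

n = 4, Σx = 49, Σy = 47, Σxy = 588, Σx² = 615, Σy² = 565
Sxx = Σx² − (Σx)²/n = 615 − 600.25 = 14.75
Sxy = Σxy − (Σx)(Σy)/n = 588 − 575.75 = 12.25
Syy = Σy² − (Σy)²/n = 565 − 552.25 = 12.75
R² = Sxy²/(Sxx·Syy) = (12.25)²/(14.75·12.75) = 0.797940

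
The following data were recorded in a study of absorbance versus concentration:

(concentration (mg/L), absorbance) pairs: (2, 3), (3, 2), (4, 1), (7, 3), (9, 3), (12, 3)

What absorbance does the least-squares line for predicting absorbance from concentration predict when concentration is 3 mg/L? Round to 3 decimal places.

2.183

n = 6, Σx = 37, Σy = 15, Σxy = 100, Σx² = 303
Sxx = Σx² − (Σx)²/n = 303 − 228.166667 = 74.833333
Sxy = Σxy − (Σx)(Σy)/n = 100 − 92.5 = 7.5
b = Sxy/Sxx = 7.5/74.833333 = 0.100223
a = ȳ − b·x̄ = 2.5 − 0.100223·6.166667 = 1.881960
ŷ(3) = a + b·3 = 1.881960 + 0.100223·3 = 2.182628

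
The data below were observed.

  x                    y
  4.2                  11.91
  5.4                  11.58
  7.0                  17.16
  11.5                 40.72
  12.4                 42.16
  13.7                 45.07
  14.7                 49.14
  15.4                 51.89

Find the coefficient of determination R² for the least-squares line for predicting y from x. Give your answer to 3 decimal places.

0.983

n = 8, Σx = 84.3, Σy = 269.63, Σxy = 3362.661, Σx² = 1022.75, Σy² = 11144.6107
Sxx = Σx² − (Σx)²/n = 1022.75 − 888.31125 = 134.43875
Sxy = Σxy − (Σx)(Σy)/n = 3362.661 − 2841.226125 = 521.434875
Syy = Σy² − (Σy)²/n = 11144.6107 − 9087.542112 = 2057.068587
R² = Sxy²/(Sxx·Syy) = (521.434875)²/(134.43875·2057.068587) = 0.983166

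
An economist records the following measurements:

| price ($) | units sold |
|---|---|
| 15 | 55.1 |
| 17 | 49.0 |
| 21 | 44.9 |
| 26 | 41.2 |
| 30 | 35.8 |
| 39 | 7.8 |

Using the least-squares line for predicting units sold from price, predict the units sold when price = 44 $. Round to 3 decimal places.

4.510

n = 6, Σx = 148, Σy = 233.8, Σxy = 5051.8, Σx² = 4052
Sxx = Σx² − (Σx)²/n = 4052 − 3650.666667 = 401.333333
Sxy = Σxy − (Σx)(Σy)/n = 5051.8 − 5767.066667 = -715.266667
b = Sxy/Sxx = -715.266667/401.333333 = -1.782226
a = ȳ − b·x̄ = 38.966667 − (-1.782226)·24.666667 = 82.928239
ŷ(44) = a + b·44 = 82.928239 + (-1.782226)·44 = 4.510299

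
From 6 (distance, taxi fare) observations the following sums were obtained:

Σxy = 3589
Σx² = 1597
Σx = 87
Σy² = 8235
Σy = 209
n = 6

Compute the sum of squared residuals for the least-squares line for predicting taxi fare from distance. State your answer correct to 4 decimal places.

25.1098

Sxx = Σx² − (Σx)²/n = 1597 − 1261.5 = 335.5
Sxy = Σxy − (Σx)(Σy)/n = 3589 − 3030.5 = 558.5
Syy = Σy² − (Σy)²/n = 8235 − 7280.166667 = 954.833333
b = Sxy/Sxx = 558.5/335.5 = 1.664680
SSE = Syy − b·Sxy = 954.833333 − 1.664680·558.5 = 25.109786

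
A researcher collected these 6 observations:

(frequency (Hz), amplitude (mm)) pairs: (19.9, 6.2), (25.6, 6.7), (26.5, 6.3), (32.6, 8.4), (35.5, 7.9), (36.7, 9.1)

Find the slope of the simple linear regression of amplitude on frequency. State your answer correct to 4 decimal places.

n = 6, Σx = 176.8, Σy = 44.6, Σxy = 1350.11, Σx² = 5423.52
Sxx = Σx² − (Σx)²/n = 5423.52 − 5209.706667 = 213.813333
Sxy = Σxy − (Σx)(Σy)/n = 1350.11 − 1314.213333 = 35.896667
b = Sxy/Sxx = 35.896667/213.813333 = 0.167888

0.1679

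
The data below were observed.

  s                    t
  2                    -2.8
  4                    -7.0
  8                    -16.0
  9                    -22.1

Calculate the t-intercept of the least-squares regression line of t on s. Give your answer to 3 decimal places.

2.962

n = 4, Σx = 23, Σy = -47.9, Σxy = -360.5, Σx² = 165
Sxx = Σx² − (Σx)²/n = 165 − 132.25 = 32.75
Sxy = Σxy − (Σx)(Σy)/n = -360.5 − (-275.425) = -85.075
b = Sxy/Sxx = -85.075/32.75 = -2.597710
a = ȳ − b·x̄ = -11.975 − (-2.597710)·5.75 = 2.961832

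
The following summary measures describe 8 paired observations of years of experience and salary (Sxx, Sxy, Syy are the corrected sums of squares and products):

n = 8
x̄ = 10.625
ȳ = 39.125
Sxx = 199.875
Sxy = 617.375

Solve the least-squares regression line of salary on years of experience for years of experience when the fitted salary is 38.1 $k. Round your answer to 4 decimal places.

b = Sxy/Sxx = 617.375/199.875 = 3.088806
a = ȳ − b·x̄ = 39.125 − 3.088806·10.625 = 6.306442
Set a + b·x = 38.1: x = (38.1 − 6.306442) / 3.088806 = 10.293157

10.2932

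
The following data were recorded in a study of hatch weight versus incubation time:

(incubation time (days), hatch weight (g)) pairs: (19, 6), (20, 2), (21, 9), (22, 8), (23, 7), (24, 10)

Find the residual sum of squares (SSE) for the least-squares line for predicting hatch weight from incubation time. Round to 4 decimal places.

23.4857

n = 6, Σx = 129, Σy = 42, Σxy = 920, Σx² = 2791, Σy² = 334
Sxx = Σx² − (Σx)²/n = 2791 − 2773.5 = 17.5
Sxy = Σxy − (Σx)(Σy)/n = 920 − 903 = 17
Syy = Σy² − (Σy)²/n = 334 − 294 = 40
b = Sxy/Sxx = 17/17.5 = 0.971429
SSE = Syy − b·Sxy = 40 − 0.971429·17 = 23.485714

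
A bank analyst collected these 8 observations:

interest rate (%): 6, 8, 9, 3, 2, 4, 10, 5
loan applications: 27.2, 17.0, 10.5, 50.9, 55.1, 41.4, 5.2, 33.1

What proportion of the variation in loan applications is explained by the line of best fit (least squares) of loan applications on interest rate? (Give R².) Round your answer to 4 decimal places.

0.9917

n = 8, Σx = 47, Σy = 240.4, Σxy = 1039.7, Σx² = 335, Σy² = 9602.52
Sxx = Σx² − (Σx)²/n = 335 − 276.125 = 58.875
Sxy = Σxy − (Σx)(Σy)/n = 1039.7 − 1412.35 = -372.65
Syy = Σy² − (Σy)²/n = 9602.52 − 7224.02 = 2378.5
R² = Sxy²/(Sxx·Syy) = (-372.65)²/(58.875·2378.5) = 0.991672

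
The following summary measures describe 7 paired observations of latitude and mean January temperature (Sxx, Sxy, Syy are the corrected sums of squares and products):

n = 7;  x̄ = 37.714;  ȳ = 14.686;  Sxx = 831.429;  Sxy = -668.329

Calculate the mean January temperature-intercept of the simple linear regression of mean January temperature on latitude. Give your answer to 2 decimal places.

45.00

b = Sxy/Sxx = -668.329/831.429 = -0.803832
a = ȳ − b·x̄ = 14.686 − (-0.803832)·37.714 = 45.001709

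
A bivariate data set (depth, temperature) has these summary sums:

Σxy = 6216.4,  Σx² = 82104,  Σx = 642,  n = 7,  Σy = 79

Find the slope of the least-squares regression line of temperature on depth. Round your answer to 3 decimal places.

-0.044

Sxx = Σx² − (Σx)²/n = 82104 − 58880.571429 = 23223.428571
Sxy = Σxy − (Σx)(Σy)/n = 6216.4 − 7245.428571 = -1029.028571
b = Sxy/Sxx = -1029.028571/23223.428571 = -0.044310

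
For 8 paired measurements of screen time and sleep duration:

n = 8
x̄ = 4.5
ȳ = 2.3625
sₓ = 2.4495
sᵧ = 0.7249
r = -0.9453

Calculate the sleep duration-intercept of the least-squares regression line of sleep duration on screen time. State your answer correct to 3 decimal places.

b = r · sᵧ/sₓ = -0.9453 · 0.7249/2.4495 = -0.279750
a = ȳ − b·x̄ = 2.3625 − (-0.279750)·4.5 = 3.621376

3.621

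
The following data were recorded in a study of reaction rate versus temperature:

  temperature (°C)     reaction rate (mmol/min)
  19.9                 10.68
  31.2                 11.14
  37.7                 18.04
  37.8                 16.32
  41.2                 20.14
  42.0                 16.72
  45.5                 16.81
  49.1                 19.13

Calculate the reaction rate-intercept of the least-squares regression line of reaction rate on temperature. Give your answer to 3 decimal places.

n = 8, Σx = 304.4, Σy = 128.98, Σxy = 5093.25, Σx² = 12162.08
Sxx = Σx² − (Σx)²/n = 12162.08 − 11582.42 = 579.66
Sxy = Σxy − (Σx)(Σy)/n = 5093.25 − 4907.689 = 185.561
b = Sxy/Sxx = 185.561/579.66 = 0.320120
a = ȳ − b·x̄ = 16.1225 − 0.320120·38.05 = 3.941918

3.942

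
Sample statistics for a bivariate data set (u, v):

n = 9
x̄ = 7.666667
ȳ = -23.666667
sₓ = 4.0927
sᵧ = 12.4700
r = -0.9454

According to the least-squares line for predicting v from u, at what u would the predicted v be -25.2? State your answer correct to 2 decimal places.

8.20

b = r · sᵧ/sₓ = -0.9454 · 12.47/4.0927 = -2.880528
a = ȳ − b·x̄ = -23.666667 − (-2.880528)·7.666667 = -1.582616
Set a + b·x = -25.2: x = (-25.2 − (-1.582616)) / (-2.880528) = 8.198977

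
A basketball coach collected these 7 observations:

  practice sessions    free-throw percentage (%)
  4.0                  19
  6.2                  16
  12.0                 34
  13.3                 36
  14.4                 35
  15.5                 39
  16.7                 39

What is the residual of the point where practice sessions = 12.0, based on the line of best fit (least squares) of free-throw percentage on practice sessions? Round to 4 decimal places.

2.3394

n = 7, Σx = 82.1, Σy = 218, Σxy = 2821.8, Σx² = 1101.83
Sxx = Σx² − (Σx)²/n = 1101.83 − 962.915714 = 138.914286
Sxy = Σxy − (Σx)(Σy)/n = 2821.8 − 2556.828571 = 264.971429
b = Sxy/Sxx = 264.971429/138.914286 = 1.907445
a = ȳ − b·x̄ = 31.142857 − 1.907445·11.728571 = 8.771246
ŷ(12.0) = 8.771246 + 1.907445·12 = 31.660592
residual = y − ŷ = 34 − 31.660592 = 2.339408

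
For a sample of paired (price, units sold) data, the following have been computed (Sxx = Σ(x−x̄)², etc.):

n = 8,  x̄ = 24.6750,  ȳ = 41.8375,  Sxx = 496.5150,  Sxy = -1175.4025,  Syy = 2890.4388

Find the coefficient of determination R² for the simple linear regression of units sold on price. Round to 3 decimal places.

R² = Sxy²/(Sxx·Syy) = (-1175.4025)²/(496.515·2890.4388) = 0.962669

0.963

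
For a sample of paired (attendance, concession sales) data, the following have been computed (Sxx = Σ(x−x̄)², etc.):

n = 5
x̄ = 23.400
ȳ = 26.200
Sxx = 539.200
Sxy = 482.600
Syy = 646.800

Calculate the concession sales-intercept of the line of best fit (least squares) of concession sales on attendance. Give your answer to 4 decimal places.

5.2563

b = Sxy/Sxx = 482.6/539.2 = 0.895030
a = ȳ − b·x̄ = 26.2 − 0.895030·23.4 = 5.256306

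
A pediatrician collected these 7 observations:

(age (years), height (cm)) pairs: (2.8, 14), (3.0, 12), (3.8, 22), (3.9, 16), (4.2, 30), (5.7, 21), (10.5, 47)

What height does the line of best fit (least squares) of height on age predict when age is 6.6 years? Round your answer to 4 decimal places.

n = 7, Σx = 33.9, Σy = 162, Σxy = 960.4, Σx² = 206.87
Sxx = Σx² − (Σx)²/n = 206.87 − 164.172857 = 42.697143
Sxy = Σxy − (Σx)(Σy)/n = 960.4 − 784.542857 = 175.857143
b = Sxy/Sxx = 175.857143/42.697143 = 4.118710
a = ȳ − b·x̄ = 23.142857 − 4.118710·4.842857 = 3.196534
ŷ(6.6) = a + b·6.6 = 3.196534 + 4.118710·6.6 = 30.380019

30.3800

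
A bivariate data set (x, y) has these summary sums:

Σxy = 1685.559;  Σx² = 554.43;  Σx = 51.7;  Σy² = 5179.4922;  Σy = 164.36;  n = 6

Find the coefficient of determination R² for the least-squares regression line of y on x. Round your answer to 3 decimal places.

0.983

Sxx = Σx² − (Σx)²/n = 554.43 − 445.481667 = 108.948333
Sxy = Σxy − (Σx)(Σy)/n = 1685.559 − 1416.235333 = 269.323667
Syy = Σy² − (Σy)²/n = 5179.4922 − 4502.368267 = 677.123933
R² = Sxy²/(Sxx·Syy) = (269.323667)²/(108.948333·677.123933) = 0.983242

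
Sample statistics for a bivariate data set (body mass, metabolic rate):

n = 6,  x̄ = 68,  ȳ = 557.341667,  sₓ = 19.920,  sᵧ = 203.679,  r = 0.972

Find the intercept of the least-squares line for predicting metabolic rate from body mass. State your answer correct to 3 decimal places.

-118.480

b = r · sᵧ/sₓ = 0.972 · 203.679/19.92 = 9.938554
a = ȳ − b·x̄ = 557.341667 − 9.938554·68 = -118.479979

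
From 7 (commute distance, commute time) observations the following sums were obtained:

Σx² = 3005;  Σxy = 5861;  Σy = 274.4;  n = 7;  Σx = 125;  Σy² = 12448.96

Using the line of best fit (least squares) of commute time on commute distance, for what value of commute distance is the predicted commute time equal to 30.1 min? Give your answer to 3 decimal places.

Sxx = Σx² − (Σx)²/n = 3005 − 2232.142857 = 772.857143
Sxy = Σxy − (Σx)(Σy)/n = 5861 − 4900 = 961
b = Sxy/Sxx = 961/772.857143 = 1.243438
a = ȳ − b·x̄ = 39.2 − 1.243438·17.857143 = 16.995749
Set a + b·x = 30.1: x = (30.1 − 16.995749) / 1.243438 = 10.538725

10.539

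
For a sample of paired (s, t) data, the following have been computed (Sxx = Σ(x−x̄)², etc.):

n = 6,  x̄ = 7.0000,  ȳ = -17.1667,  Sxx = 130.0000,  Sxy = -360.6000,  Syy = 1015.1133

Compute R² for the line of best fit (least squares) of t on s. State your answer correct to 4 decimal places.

0.9854

R² = Sxy²/(Sxx·Syy) = (-360.6)²/(130·1015.1133) = 0.985357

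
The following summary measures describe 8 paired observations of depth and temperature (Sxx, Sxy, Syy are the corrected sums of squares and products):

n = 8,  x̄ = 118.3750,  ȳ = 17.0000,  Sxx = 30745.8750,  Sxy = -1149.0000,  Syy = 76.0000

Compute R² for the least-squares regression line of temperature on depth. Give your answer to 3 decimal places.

R² = Sxy²/(Sxx·Syy) = (-1149)²/(30745.875·76) = 0.564988

0.565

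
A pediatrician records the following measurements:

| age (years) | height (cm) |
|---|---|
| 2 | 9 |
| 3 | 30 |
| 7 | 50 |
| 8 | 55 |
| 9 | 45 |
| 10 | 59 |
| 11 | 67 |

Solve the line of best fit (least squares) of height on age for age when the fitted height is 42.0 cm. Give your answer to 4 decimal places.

n = 7, Σx = 50, Σy = 315, Σxy = 2630, Σx² = 428
Sxx = Σx² − (Σx)²/n = 428 − 357.142857 = 70.857143
Sxy = Σxy − (Σx)(Σy)/n = 2630 − 2250 = 380
b = Sxy/Sxx = 380/70.857143 = 5.362903
a = ȳ − b·x̄ = 45 − 5.362903·7.142857 = 6.693548
Set a + b·x = 42.0: x = (42.0 − 6.693548) / 5.362903 = 6.583459

6.5835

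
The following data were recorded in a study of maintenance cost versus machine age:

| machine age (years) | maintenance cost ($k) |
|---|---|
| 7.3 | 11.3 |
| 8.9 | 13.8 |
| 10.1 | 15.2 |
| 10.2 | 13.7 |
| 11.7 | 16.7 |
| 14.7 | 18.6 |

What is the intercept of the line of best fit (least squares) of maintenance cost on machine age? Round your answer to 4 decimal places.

n = 6, Σx = 62.9, Σy = 89.3, Σxy = 967.38, Σx² = 691.53
Sxx = Σx² − (Σx)²/n = 691.53 − 659.401667 = 32.128333
Sxy = Σxy − (Σx)(Σy)/n = 967.38 − 936.161667 = 31.218333
b = Sxy/Sxx = 31.218333/32.128333 = 0.971676
a = ȳ − b·x̄ = 14.883333 − 0.971676·10.483333 = 4.696929

4.6969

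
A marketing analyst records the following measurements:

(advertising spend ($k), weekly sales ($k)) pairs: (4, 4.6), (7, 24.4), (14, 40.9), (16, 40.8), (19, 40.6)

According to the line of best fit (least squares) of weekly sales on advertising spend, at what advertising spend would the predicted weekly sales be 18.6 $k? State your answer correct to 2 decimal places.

7.03

n = 5, Σx = 60, Σy = 151.3, Σxy = 2186, Σx² = 878
Sxx = Σx² − (Σx)²/n = 878 − 720 = 158
Sxy = Σxy − (Σx)(Σy)/n = 2186 − 1815.6 = 370.4
b = Sxy/Sxx = 370.4/158 = 2.344304
a = ȳ − b·x̄ = 30.26 − 2.344304·12 = 2.128354
Set a + b·x = 18.6: x = (18.6 − 2.128354) / 2.344304 = 7.026242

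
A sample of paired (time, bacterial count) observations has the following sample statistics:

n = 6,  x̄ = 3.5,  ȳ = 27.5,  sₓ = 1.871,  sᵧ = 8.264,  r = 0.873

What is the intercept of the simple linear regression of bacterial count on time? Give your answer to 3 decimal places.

b = r · sᵧ/sₓ = 0.873 · 8.264/1.871 = 3.855944
a = ȳ − b·x̄ = 27.5 − 3.855944·3.5 = 14.004195

14.004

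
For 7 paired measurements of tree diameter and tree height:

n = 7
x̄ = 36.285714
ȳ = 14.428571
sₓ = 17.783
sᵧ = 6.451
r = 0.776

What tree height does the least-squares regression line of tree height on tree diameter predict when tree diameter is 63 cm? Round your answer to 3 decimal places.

21.949

b = r · sᵧ/sₓ = 0.776 · 6.451/17.783 = 0.281503
a = ȳ − b·x̄ = 14.428571 − 0.281503·36.285714 = 4.214017
ŷ(63) = a + b·63 = 4.214017 + 0.281503·63 = 21.948735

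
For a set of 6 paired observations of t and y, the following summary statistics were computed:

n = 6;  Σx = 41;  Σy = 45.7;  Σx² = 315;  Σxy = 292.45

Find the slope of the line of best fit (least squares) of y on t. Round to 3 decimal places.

-0.569

Sxx = Σx² − (Σx)²/n = 315 − 280.166667 = 34.833333
Sxy = Σxy − (Σx)(Σy)/n = 292.45 − 312.283333 = -19.833333
b = Sxy/Sxx = -19.833333/34.833333 = -0.569378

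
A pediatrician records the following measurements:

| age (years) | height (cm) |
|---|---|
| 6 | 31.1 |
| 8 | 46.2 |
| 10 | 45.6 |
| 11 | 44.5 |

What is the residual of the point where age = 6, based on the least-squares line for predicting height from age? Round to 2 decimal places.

-3.86

n = 4, Σx = 35, Σy = 167.4, Σxy = 1501.7, Σx² = 321
Sxx = Σx² − (Σx)²/n = 321 − 306.25 = 14.75
Sxy = Σxy − (Σx)(Σy)/n = 1501.7 − 1464.75 = 36.95
b = Sxy/Sxx = 36.95/14.75 = 2.505085
a = ȳ − b·x̄ = 41.85 − 2.505085·8.75 = 19.930508
ŷ(6) = 19.930508 + 2.505085·6 = 34.961017
residual = y − ŷ = 31.1 − 34.961017 = -3.861017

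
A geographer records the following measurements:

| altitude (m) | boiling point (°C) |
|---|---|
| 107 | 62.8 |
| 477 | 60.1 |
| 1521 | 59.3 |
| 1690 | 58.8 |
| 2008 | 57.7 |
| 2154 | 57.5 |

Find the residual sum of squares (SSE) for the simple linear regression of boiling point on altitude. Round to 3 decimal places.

2.067

n = 6, Σx = 7957, Σy = 356.2, Σxy = 464671.2, Σx² = 14080299, Σy² = 21165.32
Sxx = Σx² − (Σx)²/n = 14080299 − 10552308.166667 = 3527990.833333
Sxy = Σxy − (Σx)(Σy)/n = 464671.2 − 472380.566667 = -7709.366667
Syy = Σy² − (Σy)²/n = 21165.32 − 21146.406667 = 18.913333
b = Sxy/Sxx = -7709.366667/3527990.833333 = -0.002185
SSE = Syy − b·Sxy = 18.913333 − (-0.002185)·(-7709.366667) = 2.066823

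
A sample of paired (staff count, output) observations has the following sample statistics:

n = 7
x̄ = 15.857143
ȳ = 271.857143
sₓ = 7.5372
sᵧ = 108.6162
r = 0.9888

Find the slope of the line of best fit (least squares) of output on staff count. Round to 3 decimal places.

b = r · sᵧ/sₓ = 0.9888 · 108.6162/7.5372 = 14.249283

14.249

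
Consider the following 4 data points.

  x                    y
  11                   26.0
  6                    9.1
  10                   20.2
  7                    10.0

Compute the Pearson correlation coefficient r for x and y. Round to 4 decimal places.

n = 4, Σx = 34, Σy = 65.3, Σxy = 612.6, Σx² = 306, Σy² = 1266.85
Sxx = Σx² − (Σx)²/n = 306 − 289 = 17
Sxy = Σxy − (Σx)(Σy)/n = 612.6 − 555.05 = 57.55
Syy = Σy² − (Σy)²/n = 1266.85 − 1066.0225 = 200.8275
r = Sxy/√(Sxx·Syy) = 57.55/√(3414.0675) = 57.55/58.430022 = 0.984939

0.9849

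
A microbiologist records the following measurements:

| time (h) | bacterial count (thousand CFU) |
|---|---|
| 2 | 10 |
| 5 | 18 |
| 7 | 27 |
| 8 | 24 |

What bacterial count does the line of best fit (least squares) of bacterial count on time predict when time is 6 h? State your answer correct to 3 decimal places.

21.095

n = 4, Σx = 22, Σy = 79, Σxy = 491, Σx² = 142
Sxx = Σx² − (Σx)²/n = 142 − 121 = 21
Sxy = Σxy − (Σx)(Σy)/n = 491 − 434.5 = 56.5
b = Sxy/Sxx = 56.5/21 = 2.690476
a = ȳ − b·x̄ = 19.75 − 2.690476·5.5 = 4.952381
ŷ(6) = a + b·6 = 4.952381 + 2.690476·6 = 21.095238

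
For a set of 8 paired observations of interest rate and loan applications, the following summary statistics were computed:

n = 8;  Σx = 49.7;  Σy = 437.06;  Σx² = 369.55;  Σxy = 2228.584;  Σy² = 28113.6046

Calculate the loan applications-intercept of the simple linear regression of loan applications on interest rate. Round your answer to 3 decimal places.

Sxx = Σx² − (Σx)²/n = 369.55 − 308.76125 = 60.78875
Sxy = Σxy − (Σx)(Σy)/n = 2228.584 − 2715.23525 = -486.65125
b = Sxy/Sxx = -486.65125/60.78875 = -8.005614
a = ȳ − b·x̄ = 54.6325 − (-8.005614)·6.2125 = 104.367375

104.367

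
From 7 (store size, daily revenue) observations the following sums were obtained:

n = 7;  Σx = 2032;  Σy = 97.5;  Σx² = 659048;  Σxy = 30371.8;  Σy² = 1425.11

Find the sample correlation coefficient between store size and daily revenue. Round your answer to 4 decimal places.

Sxx = Σx² − (Σx)²/n = 659048 − 589860.571429 = 69187.428571
Sxy = Σxy − (Σx)(Σy)/n = 30371.8 − 28302.857143 = 2068.942857
Syy = Σy² − (Σy)²/n = 1425.11 − 1358.035714 = 67.074286
r = Sxy/√(Sxx·Syy) = 2068.942857/√(4640697.351837) = 2068.942857/2154.227786 = 0.960410

0.9604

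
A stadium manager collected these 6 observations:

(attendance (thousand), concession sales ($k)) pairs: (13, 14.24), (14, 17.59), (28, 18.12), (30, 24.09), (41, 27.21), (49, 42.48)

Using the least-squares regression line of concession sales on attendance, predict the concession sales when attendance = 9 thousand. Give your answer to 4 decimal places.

10.8662

n = 6, Σx = 175, Σy = 143.73, Σxy = 4858.57, Σx² = 6131
Sxx = Σx² − (Σx)²/n = 6131 − 5104.166667 = 1026.833333
Sxy = Σxy − (Σx)(Σy)/n = 4858.57 − 4192.125 = 666.445
b = Sxy/Sxx = 666.445/1026.833333 = 0.649029
a = ȳ − b·x̄ = 23.955 − 0.649029·29.166667 = 5.024976
ŷ(9) = a + b·9 = 5.024976 + 0.649029·9 = 10.866241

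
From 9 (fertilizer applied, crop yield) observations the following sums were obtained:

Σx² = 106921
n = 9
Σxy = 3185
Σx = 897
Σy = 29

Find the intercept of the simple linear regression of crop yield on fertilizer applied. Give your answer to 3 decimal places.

1.546

Sxx = Σx² − (Σx)²/n = 106921 − 89401 = 17520
Sxy = Σxy − (Σx)(Σy)/n = 3185 − 2890.333333 = 294.666667
b = Sxy/Sxx = 294.666667/17520 = 0.016819
a = ȳ − b·x̄ = 3.222222 − 0.016819·99.666667 = 1.545941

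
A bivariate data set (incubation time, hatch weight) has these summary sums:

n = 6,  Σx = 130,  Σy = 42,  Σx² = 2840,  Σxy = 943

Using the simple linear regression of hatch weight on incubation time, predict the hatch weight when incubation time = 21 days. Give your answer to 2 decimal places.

Sxx = Σx² − (Σx)²/n = 2840 − 2816.666667 = 23.333333
Sxy = Σxy − (Σx)(Σy)/n = 943 − 910 = 33
b = Sxy/Sxx = 33/23.333333 = 1.414286
a = ȳ − b·x̄ = 7 − 1.414286·21.666667 = -23.642857
ŷ(21) = a + b·21 = -23.642857 + 1.414286·21 = 6.057143

6.06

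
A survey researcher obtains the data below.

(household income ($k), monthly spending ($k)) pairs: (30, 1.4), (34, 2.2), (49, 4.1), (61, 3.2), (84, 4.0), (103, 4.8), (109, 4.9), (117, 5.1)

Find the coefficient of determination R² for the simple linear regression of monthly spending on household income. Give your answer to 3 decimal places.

0.824

n = 8, Σx = 587, Σy = 29.7, Σxy = 2474.1, Σx² = 51413, Σy² = 122.91
Sxx = Σx² − (Σx)²/n = 51413 − 43071.125 = 8341.875
Sxy = Σxy − (Σx)(Σy)/n = 2474.1 − 2179.2375 = 294.8625
Syy = Σy² − (Σy)²/n = 122.91 − 110.26125 = 12.64875
R² = Sxy²/(Sxx·Syy) = (294.8625)²/(8341.875·12.64875) = 0.824001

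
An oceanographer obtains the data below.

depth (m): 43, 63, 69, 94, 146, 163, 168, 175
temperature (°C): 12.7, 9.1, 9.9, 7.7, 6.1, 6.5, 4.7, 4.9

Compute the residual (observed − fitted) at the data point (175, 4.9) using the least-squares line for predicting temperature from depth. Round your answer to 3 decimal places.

n = 8, Σx = 921, Σy = 61.6, Σxy = 6123.5, Σx² = 126149
Sxx = Σx² − (Σx)²/n = 126149 − 106030.125 = 20118.875
Sxy = Σxy − (Σx)(Σy)/n = 6123.5 − 7091.7 = -968.2
b = Sxy/Sxx = -968.2/20118.875 = -0.048124
a = ȳ − b·x̄ = 7.7 − (-0.048124)·115.125 = 13.240271
ŷ(175) = 13.240271 + (-0.048124)·175 = 4.818578
residual = y − ŷ = 4.9 − 4.818578 = 0.081422

0.081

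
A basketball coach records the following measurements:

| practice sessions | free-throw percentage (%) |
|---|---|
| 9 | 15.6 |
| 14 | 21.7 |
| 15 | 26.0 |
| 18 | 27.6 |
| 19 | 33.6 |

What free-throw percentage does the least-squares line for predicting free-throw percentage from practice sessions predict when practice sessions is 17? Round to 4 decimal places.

28.1871

n = 5, Σx = 75, Σy = 124.5, Σxy = 1969.4, Σx² = 1187
Sxx = Σx² − (Σx)²/n = 1187 − 1125 = 62
Sxy = Σxy − (Σx)(Σy)/n = 1969.4 − 1867.5 = 101.9
b = Sxy/Sxx = 101.9/62 = 1.643548
a = ȳ − b·x̄ = 24.9 − 1.643548·15 = 0.246774
ŷ(17) = a + b·17 = 0.246774 + 1.643548·17 = 28.187097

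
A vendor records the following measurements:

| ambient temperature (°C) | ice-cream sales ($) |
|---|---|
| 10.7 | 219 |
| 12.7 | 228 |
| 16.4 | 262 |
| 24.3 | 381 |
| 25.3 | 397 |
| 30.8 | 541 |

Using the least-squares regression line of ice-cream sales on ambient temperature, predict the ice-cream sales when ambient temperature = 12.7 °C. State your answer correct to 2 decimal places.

224.89

n = 6, Σx = 120.2, Σy = 2028, Σxy = 45500.9, Σx² = 2723.96
Sxx = Σx² − (Σx)²/n = 2723.96 − 2408.006667 = 315.953333
Sxy = Σxy − (Σx)(Σy)/n = 45500.9 − 40627.6 = 4873.3
b = Sxy/Sxx = 4873.3/315.953333 = 15.424113
a = ȳ − b·x̄ = 338 − 15.424113·20.033333 = 29.003598
ŷ(12.7) = a + b·12.7 = 29.003598 + 15.424113·12.7 = 224.889836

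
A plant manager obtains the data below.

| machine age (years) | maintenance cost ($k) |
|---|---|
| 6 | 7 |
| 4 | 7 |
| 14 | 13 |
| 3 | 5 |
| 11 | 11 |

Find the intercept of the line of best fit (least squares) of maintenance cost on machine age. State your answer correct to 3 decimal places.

3.386

n = 5, Σx = 38, Σy = 43, Σxy = 388, Σx² = 378
Sxx = Σx² − (Σx)²/n = 378 − 288.8 = 89.2
Sxy = Σxy − (Σx)(Σy)/n = 388 − 326.8 = 61.2
b = Sxy/Sxx = 61.2/89.2 = 0.686099
a = ȳ − b·x̄ = 8.6 − 0.686099·7.6 = 3.385650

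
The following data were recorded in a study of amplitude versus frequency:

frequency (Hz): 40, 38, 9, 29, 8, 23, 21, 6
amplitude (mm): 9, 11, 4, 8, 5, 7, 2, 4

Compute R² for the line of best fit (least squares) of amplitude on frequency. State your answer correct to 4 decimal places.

n = 8, Σx = 174, Σy = 50, Σxy = 1313, Σx² = 5036, Σy² = 376
Sxx = Σx² − (Σx)²/n = 5036 − 3784.5 = 1251.5
Sxy = Σxy − (Σx)(Σy)/n = 1313 − 1087.5 = 225.5
Syy = Σy² − (Σy)²/n = 376 − 312.5 = 63.5
R² = Sxy²/(Sxx·Syy) = (225.5)²/(1251.5·63.5) = 0.639865

0.6399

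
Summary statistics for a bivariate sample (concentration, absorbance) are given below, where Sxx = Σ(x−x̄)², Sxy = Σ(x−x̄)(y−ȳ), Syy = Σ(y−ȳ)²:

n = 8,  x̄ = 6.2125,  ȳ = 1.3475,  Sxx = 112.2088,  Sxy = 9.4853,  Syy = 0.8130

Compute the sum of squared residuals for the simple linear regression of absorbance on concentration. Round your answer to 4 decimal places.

b = Sxy/Sxx = 9.4853/112.2088 = 0.084533
SSE = Syy − b·Sxy = 0.813 − 0.084533·9.4853 = 0.011183

0.0112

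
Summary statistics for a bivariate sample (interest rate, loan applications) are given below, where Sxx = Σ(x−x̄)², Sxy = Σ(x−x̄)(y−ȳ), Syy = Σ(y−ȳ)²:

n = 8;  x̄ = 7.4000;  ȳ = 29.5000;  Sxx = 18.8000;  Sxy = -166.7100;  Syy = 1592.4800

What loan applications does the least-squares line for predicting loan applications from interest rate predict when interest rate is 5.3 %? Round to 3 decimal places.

48.122

b = Sxy/Sxx = -166.71/18.8 = -8.867553
a = ȳ − b·x̄ = 29.5 − (-8.867553)·7.4 = 95.119894
ŷ(5.3) = a + b·5.3 = 95.119894 + (-8.867553)·5.3 = 48.121862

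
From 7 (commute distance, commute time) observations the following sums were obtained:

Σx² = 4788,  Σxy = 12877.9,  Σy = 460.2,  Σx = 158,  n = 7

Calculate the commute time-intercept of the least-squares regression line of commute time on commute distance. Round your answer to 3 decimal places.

19.730

Sxx = Σx² − (Σx)²/n = 4788 − 3566.285714 = 1221.714286
Sxy = Σxy − (Σx)(Σy)/n = 12877.9 − 10387.371429 = 2490.528571
b = Sxy/Sxx = 2490.528571/1221.714286 = 2.038552
a = ȳ − b·x̄ = 65.742857 − 2.038552·22.571429 = 19.729818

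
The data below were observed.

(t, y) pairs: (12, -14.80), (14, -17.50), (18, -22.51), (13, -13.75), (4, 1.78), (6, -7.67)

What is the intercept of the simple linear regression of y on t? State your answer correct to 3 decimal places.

5.062

n = 6, Σx = 67, Σy = -74.45, Σxy = -1045.43, Σx² = 885
Sxx = Σx² − (Σx)²/n = 885 − 748.166667 = 136.833333
Sxy = Σxy − (Σx)(Σy)/n = -1045.43 − (-831.358333) = -214.071667
b = Sxy/Sxx = -214.071667/136.833333 = -1.564470
a = ȳ − b·x̄ = -12.408333 − (-1.564470)·11.166667 = 5.061583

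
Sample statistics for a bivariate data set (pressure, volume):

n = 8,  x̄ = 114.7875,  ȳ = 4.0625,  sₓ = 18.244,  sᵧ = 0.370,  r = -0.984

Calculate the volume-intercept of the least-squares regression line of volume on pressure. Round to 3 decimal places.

6.353

b = r · sᵧ/sₓ = -0.984 · 0.37/18.244 = -0.019956
a = ȳ − b·x̄ = 4.0625 − (-0.019956)·114.7875 = 6.353217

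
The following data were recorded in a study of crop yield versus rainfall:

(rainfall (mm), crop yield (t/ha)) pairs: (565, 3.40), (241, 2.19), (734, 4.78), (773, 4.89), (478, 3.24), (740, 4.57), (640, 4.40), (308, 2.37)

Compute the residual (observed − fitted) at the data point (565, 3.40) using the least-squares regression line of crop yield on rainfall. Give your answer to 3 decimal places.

n = 8, Σx = 4479, Σy = 29.84, Σxy = 18213.76, Σx² = 2794139
Sxx = Σx² − (Σx)²/n = 2794139 − 2507680.125 = 286458.875
Sxy = Σxy − (Σx)(Σy)/n = 18213.76 − 16706.67 = 1507.09
b = Sxy/Sxx = 1507.09/286458.875 = 0.005261
a = ȳ − b·x̄ = 3.73 − 0.005261·559.875 = 0.784439
ŷ(565) = 0.784439 + 0.005261·565 = 3.756963
residual = y − ŷ = 3.40 − 3.756963 = -0.356963

-0.357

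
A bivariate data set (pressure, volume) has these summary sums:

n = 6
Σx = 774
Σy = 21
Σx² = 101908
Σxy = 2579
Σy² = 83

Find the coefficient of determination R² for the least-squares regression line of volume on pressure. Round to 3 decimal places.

0.863

Sxx = Σx² − (Σx)²/n = 101908 − 99846 = 2062
Sxy = Σxy − (Σx)(Σy)/n = 2579 − 2709 = -130
Syy = Σy² − (Σy)²/n = 83 − 73.5 = 9.5
R² = Sxy²/(Sxx·Syy) = (-130)²/(2062·9.5) = 0.862729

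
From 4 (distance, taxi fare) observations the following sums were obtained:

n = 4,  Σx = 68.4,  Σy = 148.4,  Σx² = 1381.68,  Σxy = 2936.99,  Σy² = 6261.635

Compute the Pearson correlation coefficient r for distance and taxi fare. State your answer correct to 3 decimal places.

0.997

Sxx = Σx² − (Σx)²/n = 1381.68 − 1169.64 = 212.04
Sxy = Σxy − (Σx)(Σy)/n = 2936.99 − 2537.64 = 399.35
Syy = Σy² − (Σy)²/n = 6261.635 − 5505.64 = 755.995
r = Sxy/√(Sxx·Syy) = 399.35/√(160301.1798) = 399.35/400.376298 = 0.997437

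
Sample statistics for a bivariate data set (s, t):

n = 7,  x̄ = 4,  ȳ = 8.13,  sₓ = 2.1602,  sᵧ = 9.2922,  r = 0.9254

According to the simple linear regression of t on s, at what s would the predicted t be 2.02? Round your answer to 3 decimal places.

2.465

b = r · sᵧ/sₓ = 0.9254 · 9.2922/2.1602 = 3.980651
a = ȳ − b·x̄ = 8.13 − 3.980651·4 = -7.792603
Set a + b·x = 2.02: x = (2.02 − (-7.792603)) / 3.980651 = 2.465075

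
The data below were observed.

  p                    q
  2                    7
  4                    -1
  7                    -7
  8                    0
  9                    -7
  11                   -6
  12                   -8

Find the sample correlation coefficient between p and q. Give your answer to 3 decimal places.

n = 7, Σx = 53, Σy = -22, Σxy = -264, Σx² = 479, Σy² = 248
Sxx = Σx² − (Σx)²/n = 479 − 401.285714 = 77.714286
Sxy = Σxy − (Σx)(Σy)/n = -264 − (-166.571429) = -97.428571
Syy = Σy² − (Σy)²/n = 248 − 69.142857 = 178.857143
r = Sxy/√(Sxx·Syy) = -97.428571/√(13899.755102) = -97.428571/117.897223 = -0.826386

-0.826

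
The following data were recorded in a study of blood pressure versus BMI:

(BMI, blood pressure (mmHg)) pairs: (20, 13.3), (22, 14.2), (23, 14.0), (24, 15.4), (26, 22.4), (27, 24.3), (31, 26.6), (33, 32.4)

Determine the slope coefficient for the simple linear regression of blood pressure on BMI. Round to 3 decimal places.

1.544

n = 8, Σx = 206, Σy = 162.6, Σxy = 4402.3, Σx² = 5444
Sxx = Σx² − (Σx)²/n = 5444 − 5304.5 = 139.5
Sxy = Σxy − (Σx)(Σy)/n = 4402.3 − 4186.95 = 215.35
b = Sxy/Sxx = 215.35/139.5 = 1.543728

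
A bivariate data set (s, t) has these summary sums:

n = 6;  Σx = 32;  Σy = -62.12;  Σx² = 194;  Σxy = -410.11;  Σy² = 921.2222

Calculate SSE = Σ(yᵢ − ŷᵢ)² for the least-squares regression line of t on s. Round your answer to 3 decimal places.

11.932

Sxx = Σx² − (Σx)²/n = 194 − 170.666667 = 23.333333
Sxy = Σxy − (Σx)(Σy)/n = -410.11 − (-331.306667) = -78.803333
Syy = Σy² − (Σy)²/n = 921.2222 − 643.149067 = 278.073133
b = Sxy/Sxx = -78.803333/23.333333 = -3.377286
SSE = Syy − b·Sxy = 278.073133 − (-3.377286)·(-78.803333) = 11.931761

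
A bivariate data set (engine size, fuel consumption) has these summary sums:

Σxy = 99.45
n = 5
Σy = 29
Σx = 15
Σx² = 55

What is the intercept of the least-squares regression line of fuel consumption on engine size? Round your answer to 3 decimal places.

2.065

Sxx = Σx² − (Σx)²/n = 55 − 45 = 10
Sxy = Σxy − (Σx)(Σy)/n = 99.45 − 87 = 12.45
b = Sxy/Sxx = 12.45/10 = 1.245
a = ȳ − b·x̄ = 5.8 − 1.245·3 = 2.065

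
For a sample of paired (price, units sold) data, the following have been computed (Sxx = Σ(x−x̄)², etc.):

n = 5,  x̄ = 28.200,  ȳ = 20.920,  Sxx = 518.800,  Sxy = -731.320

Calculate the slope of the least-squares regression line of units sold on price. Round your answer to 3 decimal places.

-1.410

b = Sxy/Sxx = -731.32/518.8 = -1.409638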